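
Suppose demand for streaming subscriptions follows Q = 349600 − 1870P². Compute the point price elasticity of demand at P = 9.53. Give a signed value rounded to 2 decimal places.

dQ/dP = −2·1870·P = -35642.2. At P = 9.53, Q = 179764.917.
Ed = (dQ/dP)·(P/Q) = (-35642.2) × (9.53/179764.917) = -1.8895…

-1.89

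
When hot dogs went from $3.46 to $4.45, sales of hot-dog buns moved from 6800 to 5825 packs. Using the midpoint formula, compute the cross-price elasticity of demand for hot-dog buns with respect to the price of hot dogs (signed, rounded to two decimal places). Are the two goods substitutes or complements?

-0.62; complements

%ΔQ_{hot-dog buns} = (5825 − 6800)/avg = -975/6312.5 = -0.154455…
%ΔP_{hot dogs} = (4.45 − 3.46)/avg = 0.99/3.955 = 0.250316…
E_cross = (-975/6312.5) / (0.99/3.955) = -0.6170…
E_cross < 0 ⇒ the goods are complements.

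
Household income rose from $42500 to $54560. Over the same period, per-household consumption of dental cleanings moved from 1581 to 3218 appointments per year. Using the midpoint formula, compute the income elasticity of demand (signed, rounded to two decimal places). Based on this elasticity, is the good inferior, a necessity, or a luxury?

2.75; luxury

%ΔQ = (3218 − 1581)/[( 1581 + 3218)/2] = 1637/2399.5 = 0.682225…
%ΔIncome = (54560 − 42500)/[( 42500 + 54560)/2] = 12060/48530 = 0.248506…
E_income = (1637/2399.5) / (12060/48530) = 2.7453…
E_income > 1 ⇒ normal good, luxury.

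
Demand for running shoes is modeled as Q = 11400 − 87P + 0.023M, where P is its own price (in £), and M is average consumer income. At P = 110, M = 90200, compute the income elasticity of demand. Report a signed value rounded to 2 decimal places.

At the given values, Q = 11400 − 87(110) + 0.023(90200) = 3904.6.
∂Q/∂M = 0.023.
E = (0.023) × (90200/3904.6) = 0.5313…

0.53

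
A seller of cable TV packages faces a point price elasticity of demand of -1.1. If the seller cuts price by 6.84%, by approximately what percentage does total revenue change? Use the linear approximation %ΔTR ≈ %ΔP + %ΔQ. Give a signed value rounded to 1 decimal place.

+0.7%

%ΔQ ≈ Ed × %ΔP = (-1.1) × (-6.84%) = +7.5240%
%ΔTR ≈ %ΔP + %ΔQ = (-6.84%) + (+7.5240%) = +0.6840%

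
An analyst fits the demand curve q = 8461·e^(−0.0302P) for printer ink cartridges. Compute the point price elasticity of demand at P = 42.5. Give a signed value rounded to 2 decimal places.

-1.28

dq/dP = −0.0302·q = -70.7965. At P = 42.5, q = 2344.25.
Ed = (dq/dP)·(P/q) = (-70.7965) × (42.5/2344.25) = -1.2835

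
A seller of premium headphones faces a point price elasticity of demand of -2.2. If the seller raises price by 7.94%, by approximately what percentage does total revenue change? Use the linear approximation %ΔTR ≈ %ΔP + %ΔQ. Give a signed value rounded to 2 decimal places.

%ΔQ ≈ Ed × %ΔP = (-2.2) × (+7.94%) = -17.4680%
%ΔTR ≈ %ΔP + %ΔQ = (+7.94%) + (-17.4680%) = -9.5280%

-9.53%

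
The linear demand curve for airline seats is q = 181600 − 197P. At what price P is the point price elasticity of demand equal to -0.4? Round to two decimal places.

263.38

Ed = −197P/(181600 − 197P). Set this equal to -0.4:
197P = 0.4·(181600 − 197P) ⇒ 197P(1 + 0.4) = 0.4·181600
P = 0.4·181600 / (197·1.4) = 263.3792…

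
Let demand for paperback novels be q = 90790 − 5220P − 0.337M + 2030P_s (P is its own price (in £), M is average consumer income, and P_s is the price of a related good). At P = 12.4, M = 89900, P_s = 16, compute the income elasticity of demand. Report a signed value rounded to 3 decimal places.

-1.073

At the given values, q = 90790 − 5220(12.4) − 0.337(89900) + 2030(16) = 28245.7.
∂q/∂M = -0.337.
E = (-0.337) × (89900/28245.7) = -1.07259…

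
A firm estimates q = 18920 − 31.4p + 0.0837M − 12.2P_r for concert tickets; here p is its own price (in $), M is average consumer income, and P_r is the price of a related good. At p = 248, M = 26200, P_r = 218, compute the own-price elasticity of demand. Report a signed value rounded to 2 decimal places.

-0.73

At the given values, q = 18920 − 31.4(248) + 0.0837(26200) − 12.2(218) = 10666.14.
∂q/∂p = −31.4.
E = (-31.4) × (248/10666.14) = -0.7300…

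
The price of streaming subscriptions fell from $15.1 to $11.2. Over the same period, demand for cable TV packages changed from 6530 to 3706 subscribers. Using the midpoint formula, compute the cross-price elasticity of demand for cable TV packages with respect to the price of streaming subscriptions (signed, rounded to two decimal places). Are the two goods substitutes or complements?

1.86; substitutes

%ΔQ_{cable TV packages} = (3706 − 6530)/avg = -2824/5118 = -0.551778…
%ΔP_{streaming subscriptions} = (11.2 − 15.1)/avg = -3.9/13.15 = -0.296577…
E_cross = (-2824/5118) / (-3.9/13.15) = 1.8604…
E_cross > 0 ⇒ the goods are substitutes.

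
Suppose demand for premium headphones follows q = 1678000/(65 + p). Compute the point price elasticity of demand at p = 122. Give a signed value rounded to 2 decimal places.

-0.65

dq/dp = −1678000/(65 + p)² = -47.9854. At p = 122, q = 8973.26.
Ed = (dq/dp)·(p/q) = (-47.9854) × (122/8973.26) = -0.6524…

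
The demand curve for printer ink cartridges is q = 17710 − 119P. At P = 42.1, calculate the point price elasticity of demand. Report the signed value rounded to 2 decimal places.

dq/dP = −119. At P = 42.1, q = 17710 − 119(42.1) = 12700.1.
Ed = (dq/dP)·(P/q) = −119 × (42.1/12700.1) = -0.3944…

-0.39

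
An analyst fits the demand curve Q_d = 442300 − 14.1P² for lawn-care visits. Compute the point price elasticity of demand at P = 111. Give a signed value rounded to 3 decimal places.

dQ_d/dP = −2·14.1·P = -3130.2. At P = 111, Q_d = 268573.9.
Ed = (dQ_d/dP)·(P/Q_d) = (-3130.2) × (111/268573.9) = -1.29369…

-1.294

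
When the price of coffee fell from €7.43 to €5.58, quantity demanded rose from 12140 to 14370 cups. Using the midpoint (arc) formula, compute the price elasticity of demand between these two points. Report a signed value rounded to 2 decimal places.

%ΔQ = (14370 − 12140) / [(12140 + 14370)/2] = 2230/13255 = 0.168238…
%ΔP = (5.58 − 7.43) / [(7.43 + 5.58)/2] = -1.85/6.505 = -0.284396…
Arc Ed = %ΔQ / %ΔP = (2230/13255) / (-1.85/6.505) = -0.5915…

-0.59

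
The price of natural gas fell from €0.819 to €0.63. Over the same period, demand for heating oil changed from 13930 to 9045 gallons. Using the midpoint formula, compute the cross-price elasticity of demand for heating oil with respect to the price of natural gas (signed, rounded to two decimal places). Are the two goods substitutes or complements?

1.63; substitutes

%ΔQ_{heating oil} = (9045 − 13930)/avg = -4885/11487.5 = -0.425244…
%ΔP_{natural gas} = (0.63 − 0.819)/avg = -0.189/0.7245 = -0.260869…
E_cross = (-4885/11487.5) / (-0.189/0.7245) = 1.6301…
E_cross > 0 ⇒ the goods are substitutes.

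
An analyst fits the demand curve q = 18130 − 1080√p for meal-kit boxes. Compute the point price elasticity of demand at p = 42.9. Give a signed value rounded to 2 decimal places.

dq/dp = −1080/(2√p) = -82.4452. At p = 42.9, q = 11056.2.
Ed = (dq/dp)·(p/q) = (-82.4452) × (42.9/11056.2) = -0.3199…

-0.32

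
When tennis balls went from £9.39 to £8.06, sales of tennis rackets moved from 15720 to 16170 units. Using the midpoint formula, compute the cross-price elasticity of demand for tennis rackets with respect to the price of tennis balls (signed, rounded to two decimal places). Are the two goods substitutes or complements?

%ΔQ_{tennis rackets} = (16170 − 15720)/avg = 450/15945 = 0.028222…
%ΔP_{tennis balls} = (8.06 − 9.39)/avg = -1.33/8.725 = -0.152435…
E_cross = (450/15945) / (-1.33/8.725) = -0.1851…
E_cross < 0 ⇒ the goods are complements.

-0.19; complements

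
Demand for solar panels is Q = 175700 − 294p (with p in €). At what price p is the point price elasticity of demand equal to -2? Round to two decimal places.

398.41

Ed = −294p/(175700 − 294p). Set this equal to -2:
294p = 2·(175700 − 294p) ⇒ 294p(1 + 2) = 2·175700
p = 2·175700 / (294·3) = 398.4126…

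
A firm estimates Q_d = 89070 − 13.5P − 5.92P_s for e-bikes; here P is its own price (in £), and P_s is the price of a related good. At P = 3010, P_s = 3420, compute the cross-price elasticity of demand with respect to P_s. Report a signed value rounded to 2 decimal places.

At the given values, Q_d = 89070 − 13.5(3010) − 5.92(3420) = 28188.6.
∂Q_d/∂P_s = -5.92.
E = (-5.92) × (3420/28188.6) = -0.7182…

-0.72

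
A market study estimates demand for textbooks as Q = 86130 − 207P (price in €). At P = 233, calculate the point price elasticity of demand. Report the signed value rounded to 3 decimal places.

-1.273

dQ/dP = −207. At P = 233, Q = 86130 − 207(233) = 37899.
Ed = (dQ/dP)·(P/Q) = −207 × (233/37899) = -1.27261…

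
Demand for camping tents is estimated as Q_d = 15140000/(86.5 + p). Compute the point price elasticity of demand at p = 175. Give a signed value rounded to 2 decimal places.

dQ_d/dp = −15140000/(86.5 + p)² = -221.402. At p = 175, Q_d = 57896.7.
Ed = (dQ_d/dp)·(p/Q_d) = (-221.402) × (175/57896.7) = -0.6692…

-0.67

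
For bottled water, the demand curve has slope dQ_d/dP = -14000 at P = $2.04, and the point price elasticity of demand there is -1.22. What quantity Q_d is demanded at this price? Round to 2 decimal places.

23409.84

Ed = (dQ_d/dP)·(P/Q_d) ⇒ Q_d = (dQ_d/dP)·P/Ed = (-14000)·2.04/(-1.22) = 23409.8360…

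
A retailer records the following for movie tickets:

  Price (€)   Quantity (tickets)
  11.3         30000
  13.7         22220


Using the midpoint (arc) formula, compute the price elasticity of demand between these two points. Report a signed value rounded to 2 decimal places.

-1.55

%ΔQ = (22220 − 30000) / [(30000 + 22220)/2] = -7780/26110 = -0.297970…
%ΔP = (13.7 − 11.3) / [(11.3 + 13.7)/2] = 2.4/12.5 = 0.192
Arc Ed = %ΔQ / %ΔP = (-7780/26110) / (2.4/12.5) = -1.5519…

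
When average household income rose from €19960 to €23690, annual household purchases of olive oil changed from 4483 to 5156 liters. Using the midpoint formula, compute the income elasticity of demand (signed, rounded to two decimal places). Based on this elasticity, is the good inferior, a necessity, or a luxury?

0.82; necessity

%ΔQ = (5156 − 4483)/[( 4483 + 5156)/2] = 673/4819.5 = 0.139641…
%ΔIncome = (23690 − 19960)/[( 19960 + 23690)/2] = 3730/21825 = 0.170904…
E_income = (673/4819.5) / (3730/21825) = 0.8170…
0 < E_income < 1 ⇒ normal good, necessity.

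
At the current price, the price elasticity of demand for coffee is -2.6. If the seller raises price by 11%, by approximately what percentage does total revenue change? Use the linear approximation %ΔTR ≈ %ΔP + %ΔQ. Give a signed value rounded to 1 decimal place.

-17.6%

%ΔQ ≈ Ed × %ΔP = (-2.6) × (+11%) = -28.6000%
%ΔTR ≈ %ΔP + %ΔQ = (+11%) + (-28.6000%) = -17.6000%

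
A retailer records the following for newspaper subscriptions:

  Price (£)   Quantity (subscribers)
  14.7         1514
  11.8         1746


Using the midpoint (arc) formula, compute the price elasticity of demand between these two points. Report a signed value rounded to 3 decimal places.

%ΔQ = (1746 − 1514) / [(1514 + 1746)/2] = 232/1630 = 0.142331…
%ΔP = (11.8 − 14.7) / [(14.7 + 11.8)/2] = -2.9/13.25 = -0.218867…
Arc Ed = %ΔQ / %ΔP = (232/1630) / (-2.9/13.25) = -0.65030…

-0.650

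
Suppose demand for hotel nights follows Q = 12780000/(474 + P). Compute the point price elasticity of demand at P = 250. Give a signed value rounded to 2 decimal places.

-0.35

dQ/dP = −12780000/(474 + P)² = -24.3811. At P = 250, Q = 17651.9.
Ed = (dQ/dP)·(P/Q) = (-24.3811) × (250/17651.9) = -0.3453…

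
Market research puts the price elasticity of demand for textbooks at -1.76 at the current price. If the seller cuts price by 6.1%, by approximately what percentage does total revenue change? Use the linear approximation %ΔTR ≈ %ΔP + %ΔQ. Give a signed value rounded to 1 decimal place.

%ΔQ ≈ Ed × %ΔP = (-1.76) × (-6.1%) = +10.7360%
%ΔTR ≈ %ΔP + %ΔQ = (-6.1%) + (+10.7360%) = +4.6360%

+4.6%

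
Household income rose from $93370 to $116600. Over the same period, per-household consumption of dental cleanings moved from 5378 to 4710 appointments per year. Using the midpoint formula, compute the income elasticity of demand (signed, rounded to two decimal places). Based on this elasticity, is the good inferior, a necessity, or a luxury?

%ΔQ = (4710 − 5378)/[( 5378 + 4710)/2] = -668/5044 = -0.132434…
%ΔIncome = (116600 − 93370)/[( 93370 + 116600)/2] = 23230/104985 = 0.221269…
E_income = (-668/5044) / (23230/104985) = -0.5985…
E_income < 0 ⇒ inferior good.

-0.60; inferior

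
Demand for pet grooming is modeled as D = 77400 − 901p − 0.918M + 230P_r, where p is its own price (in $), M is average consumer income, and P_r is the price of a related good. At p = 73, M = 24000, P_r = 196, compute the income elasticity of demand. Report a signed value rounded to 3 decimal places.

-0.635

At the given values, D = 77400 − 901(73) − 0.918(24000) + 230(196) = 34675.
∂D/∂M = -0.918.
E = (-0.918) × (24000/34675) = -0.63538…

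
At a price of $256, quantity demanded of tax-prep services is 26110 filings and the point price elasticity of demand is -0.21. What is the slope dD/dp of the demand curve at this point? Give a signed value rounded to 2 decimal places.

Ed = (dD/dp)·(p/D) ⇒ dD/dp = Ed·D/p = (-0.21)·26110/256 = -21.4183…

-21.42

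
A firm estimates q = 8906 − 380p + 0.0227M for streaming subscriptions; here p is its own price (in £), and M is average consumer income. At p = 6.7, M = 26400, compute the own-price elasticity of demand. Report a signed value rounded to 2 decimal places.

At the given values, q = 8906 − 380(6.7) + 0.0227(26400) = 6959.28.
∂q/∂p = −380.
E = (-380) × (6.7/6959.28) = -0.3658…

-0.37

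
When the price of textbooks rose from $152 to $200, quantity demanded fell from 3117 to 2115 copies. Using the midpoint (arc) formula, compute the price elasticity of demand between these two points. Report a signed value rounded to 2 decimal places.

%ΔQ = (2115 − 3117) / [(3117 + 2115)/2] = -1002/2616 = -0.383027…
%ΔP = (200 − 152) / [(152 + 200)/2] = 48/176 = 0.272727…
Arc Ed = %ΔQ / %ΔP = (-1002/2616) / (48/176) = -1.4044…

-1.40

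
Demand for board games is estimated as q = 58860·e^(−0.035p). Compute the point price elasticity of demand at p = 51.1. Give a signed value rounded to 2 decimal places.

dq/dp = −0.035·q = -344.471. At p = 51.1, q = 9842.03.
Ed = (dq/dp)·(p/q) = (-344.471) × (51.1/9842.03) = -1.7885

-1.79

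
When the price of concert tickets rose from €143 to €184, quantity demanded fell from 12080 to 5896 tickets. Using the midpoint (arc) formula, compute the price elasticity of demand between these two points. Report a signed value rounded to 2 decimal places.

%ΔQ = (5896 − 12080) / [(12080 + 5896)/2] = -6184/8988 = -0.688028…
%ΔP = (184 − 143) / [(143 + 184)/2] = 41/163.5 = 0.250764…
Arc Ed = %ΔQ / %ΔP = (-6184/8988) / (41/163.5) = -2.7437…

-2.74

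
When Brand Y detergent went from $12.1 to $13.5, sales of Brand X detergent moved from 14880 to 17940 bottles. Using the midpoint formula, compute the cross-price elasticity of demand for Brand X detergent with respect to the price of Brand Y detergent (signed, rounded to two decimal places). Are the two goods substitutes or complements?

%ΔQ_{Brand X detergent} = (17940 − 14880)/avg = 3060/16410 = 0.186471…
%ΔP_{Brand Y detergent} = (13.5 − 12.1)/avg = 1.4/12.8 = 0.109375
E_cross = (3060/16410) / (1.4/12.8) = 1.7048…
E_cross > 0 ⇒ the goods are substitutes.

1.70; substitutes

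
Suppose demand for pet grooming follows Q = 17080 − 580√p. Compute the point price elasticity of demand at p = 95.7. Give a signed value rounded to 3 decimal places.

dQ/dp = −580/(2√p) = -29.6444. At p = 95.7, Q = 11406.1.
Ed = (dQ/dp)·(p/Q) = (-29.6444) × (95.7/11406.1) = -0.24872…

-0.249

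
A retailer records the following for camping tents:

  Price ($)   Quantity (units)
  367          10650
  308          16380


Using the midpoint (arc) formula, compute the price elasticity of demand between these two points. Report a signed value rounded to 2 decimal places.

-2.43

%ΔQ = (16380 − 10650) / [(10650 + 16380)/2] = 5730/13515 = 0.423973…
%ΔP = (308 − 367) / [(367 + 308)/2] = -59/337.5 = -0.174814…
Arc Ed = %ΔQ / %ΔP = (5730/13515) / (-59/337.5) = -2.4252…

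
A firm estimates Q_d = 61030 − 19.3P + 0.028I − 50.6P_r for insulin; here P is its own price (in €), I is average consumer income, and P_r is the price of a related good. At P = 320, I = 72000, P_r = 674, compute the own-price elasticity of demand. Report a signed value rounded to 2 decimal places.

-0.27

At the given values, Q_d = 61030 − 19.3(320) + 0.028(72000) − 50.6(674) = 22765.6.
∂Q_d/∂P = −19.3.
E = (-19.3) × (320/22765.6) = -0.2712…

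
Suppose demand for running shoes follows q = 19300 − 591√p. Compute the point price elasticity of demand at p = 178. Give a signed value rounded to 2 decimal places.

dq/dp = −591/(2√p) = -22.1487. At p = 178, q = 11415.1.
Ed = (dq/dp)·(p/q) = (-22.1487) × (178/11415.1) = -0.3453…

-0.35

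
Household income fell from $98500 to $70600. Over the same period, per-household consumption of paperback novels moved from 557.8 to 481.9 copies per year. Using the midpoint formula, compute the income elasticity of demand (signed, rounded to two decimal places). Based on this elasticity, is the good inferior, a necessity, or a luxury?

%ΔQ = (481.9 − 557.8)/[( 557.8 + 481.9)/2] = -75.9/519.85 = -0.146003…
%ΔIncome = (70600 − 98500)/[( 98500 + 70600)/2] = -27900/84550 = -0.329982…
E_income = (-75.9/519.85) / (-27900/84550) = 0.4424…
0 < E_income < 1 ⇒ normal good, necessity.

0.44; necessity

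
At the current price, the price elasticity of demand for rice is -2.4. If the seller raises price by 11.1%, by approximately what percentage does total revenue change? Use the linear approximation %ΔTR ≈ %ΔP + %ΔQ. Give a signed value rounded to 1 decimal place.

-15.5%

%ΔQ ≈ Ed × %ΔP = (-2.4) × (+11.1%) = -26.6400%
%ΔTR ≈ %ΔP + %ΔQ = (+11.1%) + (-26.6400%) = -15.5400%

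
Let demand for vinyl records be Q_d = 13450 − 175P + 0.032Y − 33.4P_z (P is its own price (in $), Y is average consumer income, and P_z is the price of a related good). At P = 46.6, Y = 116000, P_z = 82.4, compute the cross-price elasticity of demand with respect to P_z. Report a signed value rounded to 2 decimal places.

-0.44

At the given values, Q_d = 13450 − 175(46.6) + 0.032(116000) − 33.4(82.4) = 6254.84.
∂Q_d/∂P_z = -33.4.
E = (-33.4) × (82.4/6254.84) = -0.4400…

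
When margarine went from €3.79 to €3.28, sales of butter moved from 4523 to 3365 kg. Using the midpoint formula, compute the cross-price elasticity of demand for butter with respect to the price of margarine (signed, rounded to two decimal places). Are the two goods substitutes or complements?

2.04; substitutes

%ΔQ_{butter} = (3365 − 4523)/avg = -1158/3944 = -0.293610…
%ΔP_{margarine} = (3.28 − 3.79)/avg = -0.51/3.535 = -0.144271…
E_cross = (-1158/3944) / (-0.51/3.535) = 2.0351…
E_cross > 0 ⇒ the goods are substitutes.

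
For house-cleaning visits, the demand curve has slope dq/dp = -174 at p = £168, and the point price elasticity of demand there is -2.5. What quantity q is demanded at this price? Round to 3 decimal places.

11692.800

Ed = (dq/dp)·(p/q) ⇒ q = (dq/dp)·p/Ed = (-174)·168/(-2.5) = 11692.8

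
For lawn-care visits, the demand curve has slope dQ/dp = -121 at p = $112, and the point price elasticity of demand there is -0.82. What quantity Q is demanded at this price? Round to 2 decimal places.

Ed = (dQ/dp)·(p/Q) ⇒ Q = (dQ/dp)·p/Ed = (-121)·112/(-0.82) = 16526.8292…

16526.83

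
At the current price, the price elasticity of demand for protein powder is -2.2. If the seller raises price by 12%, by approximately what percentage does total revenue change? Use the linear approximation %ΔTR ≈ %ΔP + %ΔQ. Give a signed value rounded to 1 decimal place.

%ΔQ ≈ Ed × %ΔP = (-2.2) × (+12%) = -26.4000%
%ΔTR ≈ %ΔP + %ΔQ = (+12%) + (-26.4000%) = -14.4000%

-14.4%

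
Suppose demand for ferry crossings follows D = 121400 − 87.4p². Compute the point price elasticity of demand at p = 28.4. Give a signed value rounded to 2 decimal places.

dD/dp = −2·87.4·p = -4964.32. At p = 28.4, D = 50906.656.
Ed = (dD/dp)·(p/D) = (-4964.32) × (28.4/50906.656) = -2.7695…

-2.77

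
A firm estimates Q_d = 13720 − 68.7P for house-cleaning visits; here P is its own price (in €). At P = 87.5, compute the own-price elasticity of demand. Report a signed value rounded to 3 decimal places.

At the given values, Q_d = 13720 − 68.7(87.5) = 7708.75.
∂Q_d/∂P = −68.7.
E = (-68.7) × (87.5/7708.75) = -0.77979…

-0.780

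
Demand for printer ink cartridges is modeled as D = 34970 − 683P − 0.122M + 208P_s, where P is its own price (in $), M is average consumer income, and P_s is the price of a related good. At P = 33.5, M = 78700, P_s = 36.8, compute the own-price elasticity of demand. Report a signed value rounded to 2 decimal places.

At the given values, D = 34970 − 683(33.5) − 0.122(78700) + 208(36.8) = 10142.5.
∂D/∂P = −683.
E = (-683) × (33.5/10142.5) = -2.2559…

-2.26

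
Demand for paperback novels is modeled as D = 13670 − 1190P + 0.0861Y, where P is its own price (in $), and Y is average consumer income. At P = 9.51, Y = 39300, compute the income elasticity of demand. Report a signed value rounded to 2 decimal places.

0.59

At the given values, D = 13670 − 1190(9.51) + 0.0861(39300) = 5736.83.
∂D/∂Y = 0.0861.
E = (0.0861) × (39300/5736.83) = 0.5898…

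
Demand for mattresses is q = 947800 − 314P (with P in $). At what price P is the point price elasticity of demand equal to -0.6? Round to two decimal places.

1131.93

Ed = −314P/(947800 − 314P). Set this equal to -0.6:
314P = 0.6·(947800 − 314P) ⇒ 314P(1 + 0.6) = 0.6·947800
P = 0.6·947800 / (314·1.6) = 1131.9267…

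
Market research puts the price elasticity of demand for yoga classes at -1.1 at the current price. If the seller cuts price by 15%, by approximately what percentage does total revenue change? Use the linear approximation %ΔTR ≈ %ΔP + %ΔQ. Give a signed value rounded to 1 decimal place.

+1.5%

%ΔQ ≈ Ed × %ΔP = (-1.1) × (-15%) = +16.5000%
%ΔTR ≈ %ΔP + %ΔQ = (-15%) + (+16.5000%) = +1.5000%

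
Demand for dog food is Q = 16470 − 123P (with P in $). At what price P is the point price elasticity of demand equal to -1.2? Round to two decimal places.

73.04

Ed = −123P/(16470 − 123P). Set this equal to -1.2:
123P = 1.2·(16470 − 123P) ⇒ 123P(1 + 1.2) = 1.2·16470
P = 1.2·16470 / (123·2.2) = 73.0376…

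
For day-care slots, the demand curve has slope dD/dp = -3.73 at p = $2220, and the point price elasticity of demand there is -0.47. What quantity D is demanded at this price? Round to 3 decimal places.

Ed = (dD/dp)·(p/D) ⇒ D = (dD/dp)·p/Ed = (-3.73)·2220/(-0.47) = 17618.29787…

17618.298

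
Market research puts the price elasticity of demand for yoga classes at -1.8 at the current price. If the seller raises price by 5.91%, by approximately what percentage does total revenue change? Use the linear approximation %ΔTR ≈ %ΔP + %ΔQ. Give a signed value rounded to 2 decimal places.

-4.73%

%ΔQ ≈ Ed × %ΔP = (-1.8) × (+5.91%) = -10.6380%
%ΔTR ≈ %ΔP + %ΔQ = (+5.91%) + (-10.6380%) = -4.7280%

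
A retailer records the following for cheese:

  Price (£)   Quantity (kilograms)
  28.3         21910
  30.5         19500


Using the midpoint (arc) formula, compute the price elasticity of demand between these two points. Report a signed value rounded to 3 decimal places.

%ΔQ = (19500 − 21910) / [(21910 + 19500)/2] = -2410/20705 = -0.116397…
%ΔP = (30.5 − 28.3) / [(28.3 + 30.5)/2] = 2.2/29.4 = 0.074829…
Arc Ed = %ΔQ / %ΔP = (-2410/20705) / (2.2/29.4) = -1.55548…

-1.555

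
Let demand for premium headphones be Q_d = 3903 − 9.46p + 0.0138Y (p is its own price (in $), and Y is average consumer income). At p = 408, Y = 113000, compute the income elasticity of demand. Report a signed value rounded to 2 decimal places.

0.97

At the given values, Q_d = 3903 − 9.46(408) + 0.0138(113000) = 1602.72.
∂Q_d/∂Y = 0.0138.
E = (0.0138) × (113000/1602.72) = 0.9729…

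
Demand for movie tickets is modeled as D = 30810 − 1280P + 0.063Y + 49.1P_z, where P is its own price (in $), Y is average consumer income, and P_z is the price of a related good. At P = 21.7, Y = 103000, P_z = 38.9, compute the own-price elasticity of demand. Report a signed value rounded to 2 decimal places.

At the given values, D = 30810 − 1280(21.7) + 0.063(103000) + 49.1(38.9) = 11432.99.
∂D/∂P = −1280.
E = (-1280) × (21.7/11432.99) = -2.4294…

-2.43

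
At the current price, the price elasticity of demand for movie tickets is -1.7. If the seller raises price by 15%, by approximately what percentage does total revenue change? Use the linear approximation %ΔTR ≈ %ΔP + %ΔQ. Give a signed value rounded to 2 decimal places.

-10.50%

%ΔQ ≈ Ed × %ΔP = (-1.7) × (+15%) = -25.5000%
%ΔTR ≈ %ΔP + %ΔQ = (+15%) + (-25.5000%) = -10.5000%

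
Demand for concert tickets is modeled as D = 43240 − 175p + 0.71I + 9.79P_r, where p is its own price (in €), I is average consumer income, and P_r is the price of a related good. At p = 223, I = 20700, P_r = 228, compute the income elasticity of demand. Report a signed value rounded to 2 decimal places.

At the given values, D = 43240 − 175(223) + 0.71(20700) + 9.79(228) = 21144.12.
∂D/∂I = 0.71.
E = (0.71) × (20700/21144.12) = 0.6950…

0.70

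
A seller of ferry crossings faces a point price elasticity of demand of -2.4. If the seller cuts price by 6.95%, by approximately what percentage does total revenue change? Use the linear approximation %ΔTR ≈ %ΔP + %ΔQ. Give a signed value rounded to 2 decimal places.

+9.73%

%ΔQ ≈ Ed × %ΔP = (-2.4) × (-6.95%) = +16.6800%
%ΔTR ≈ %ΔP + %ΔQ = (-6.95%) + (+16.6800%) = +9.7300%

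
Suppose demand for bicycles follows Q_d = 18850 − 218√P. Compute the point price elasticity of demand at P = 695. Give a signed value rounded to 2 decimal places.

dQ_d/dP = −218/(2√P) = -4.13461. At P = 695, Q_d = 13102.9.
Ed = (dQ_d/dP)·(P/Q_d) = (-4.13461) × (695/13102.9) = -0.2193…

-0.22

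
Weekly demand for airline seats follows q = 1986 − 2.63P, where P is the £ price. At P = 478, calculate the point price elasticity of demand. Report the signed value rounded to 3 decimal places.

-1.725

dq/dP = −2.63. At P = 478, q = 1986 − 2.63(478) = 728.86.
Ed = (dq/dP)·(P/q) = −2.63 × (478/728.86) = -1.72480…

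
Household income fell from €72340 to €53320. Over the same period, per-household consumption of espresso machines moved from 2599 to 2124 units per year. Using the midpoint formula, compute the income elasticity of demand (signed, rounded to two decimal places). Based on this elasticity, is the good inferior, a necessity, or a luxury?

%ΔQ = (2124 − 2599)/[( 2599 + 2124)/2] = -475/2361.5 = -0.201143…
%ΔIncome = (53320 − 72340)/[( 72340 + 53320)/2] = -19020/62830 = -0.302721…
E_income = (-475/2361.5) / (-19020/62830) = 0.6644…
0 < E_income < 1 ⇒ normal good, necessity.

0.66; necessity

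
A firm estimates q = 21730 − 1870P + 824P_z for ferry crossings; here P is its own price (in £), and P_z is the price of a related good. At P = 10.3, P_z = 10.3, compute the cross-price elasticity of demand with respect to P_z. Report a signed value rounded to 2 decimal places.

At the given values, q = 21730 − 1870(10.3) + 824(10.3) = 10956.2.
∂q/∂P_z = 824.
E = (824) × (10.3/10956.2) = 0.7746…

0.77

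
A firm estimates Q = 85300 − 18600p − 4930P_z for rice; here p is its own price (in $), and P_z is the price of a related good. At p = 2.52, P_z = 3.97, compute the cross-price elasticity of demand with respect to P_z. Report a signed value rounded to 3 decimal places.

At the given values, Q = 85300 − 18600(2.52) − 4930(3.97) = 18855.9.
∂Q/∂P_z = -4930.
E = (-4930) × (3.97/18855.9) = -1.03798…

-1.038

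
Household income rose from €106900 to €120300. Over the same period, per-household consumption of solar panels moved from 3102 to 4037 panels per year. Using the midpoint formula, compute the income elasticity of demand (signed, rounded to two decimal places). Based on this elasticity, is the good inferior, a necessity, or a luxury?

%ΔQ = (4037 − 3102)/[( 3102 + 4037)/2] = 935/3569.5 = 0.261941…
%ΔIncome = (120300 − 106900)/[( 106900 + 120300)/2] = 13400/113600 = 0.117957…
E_income = (935/3569.5) / (13400/113600) = 2.2206…
E_income > 1 ⇒ normal good, luxury.

2.22; luxury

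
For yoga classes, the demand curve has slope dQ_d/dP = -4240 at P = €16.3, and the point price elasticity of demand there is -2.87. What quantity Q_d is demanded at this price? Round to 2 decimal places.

24080.84

Ed = (dQ_d/dP)·(P/Q_d) ⇒ Q_d = (dQ_d/dP)·P/Ed = (-4240)·16.3/(-2.87) = 24080.8362…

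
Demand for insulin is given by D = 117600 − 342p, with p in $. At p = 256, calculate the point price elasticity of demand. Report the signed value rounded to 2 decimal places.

dD/dp = −342. At p = 256, D = 117600 − 342(256) = 30048.
Ed = (dD/dp)·(p/D) = −342 × (256/30048) = -2.9137…

-2.91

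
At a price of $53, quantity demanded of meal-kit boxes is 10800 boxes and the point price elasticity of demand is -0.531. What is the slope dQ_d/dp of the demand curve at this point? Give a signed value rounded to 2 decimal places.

Ed = (dQ_d/dp)·(p/Q_d) ⇒ dQ_d/dp = Ed·Q_d/p = (-0.531)·10800/53 = -108.2037…

-108.20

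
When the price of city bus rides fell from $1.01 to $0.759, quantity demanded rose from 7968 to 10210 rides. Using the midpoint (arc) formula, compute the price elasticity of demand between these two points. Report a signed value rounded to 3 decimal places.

%ΔQ = (10210 − 7968) / [(7968 + 10210)/2] = 2242/9089 = 0.246671…
%ΔP = (0.759 − 1.01) / [(1.01 + 0.759)/2] = -0.251/0.8845 = -0.283776…
Arc Ed = %ΔQ / %ΔP = (2242/9089) / (-0.251/0.8845) = -0.86924…

-0.869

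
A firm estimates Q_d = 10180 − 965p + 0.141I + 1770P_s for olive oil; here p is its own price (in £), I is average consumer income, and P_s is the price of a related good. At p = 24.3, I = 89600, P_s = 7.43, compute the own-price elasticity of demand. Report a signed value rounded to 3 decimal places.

-1.874

At the given values, Q_d = 10180 − 965(24.3) + 0.141(89600) + 1770(7.43) = 12515.2.
∂Q_d/∂p = −965.
E = (-965) × (24.3/12515.2) = -1.87368…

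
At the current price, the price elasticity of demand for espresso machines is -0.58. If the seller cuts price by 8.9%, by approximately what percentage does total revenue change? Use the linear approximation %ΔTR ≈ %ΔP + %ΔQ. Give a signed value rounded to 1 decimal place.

%ΔQ ≈ Ed × %ΔP = (-0.58) × (-8.9%) = +5.1620%
%ΔTR ≈ %ΔP + %ΔQ = (-8.9%) + (+5.1620%) = -3.7380%

-3.7%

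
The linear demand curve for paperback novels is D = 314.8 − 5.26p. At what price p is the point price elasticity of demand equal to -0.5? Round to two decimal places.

Ed = −5.26p/(314.8 − 5.26p). Set this equal to -0.5:
5.26p = 0.5·(314.8 − 5.26p) ⇒ 5.26p(1 + 0.5) = 0.5·314.8
p = 0.5·314.8 / (5.26·1.5) = 19.9493…

19.95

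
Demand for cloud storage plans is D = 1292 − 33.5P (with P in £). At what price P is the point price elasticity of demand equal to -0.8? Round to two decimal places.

17.14

Ed = −33.5P/(1292 − 33.5P). Set this equal to -0.8:
33.5P = 0.8·(1292 − 33.5P) ⇒ 33.5P(1 + 0.8) = 0.8·1292
P = 0.8·1292 / (33.5·1.8) = 17.1409…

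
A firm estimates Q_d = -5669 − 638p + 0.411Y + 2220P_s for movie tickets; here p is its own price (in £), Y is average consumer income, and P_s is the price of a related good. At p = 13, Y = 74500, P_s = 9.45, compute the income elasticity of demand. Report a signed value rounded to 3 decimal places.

0.814

At the given values, Q_d = -5669 − 638(13) + 0.411(74500) + 2220(9.45) = 37635.5.
∂Q_d/∂Y = 0.411.
E = (0.411) × (74500/37635.5) = 0.81358…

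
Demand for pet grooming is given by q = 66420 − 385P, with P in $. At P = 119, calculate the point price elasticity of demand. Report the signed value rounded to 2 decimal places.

dq/dP = −385. At P = 119, q = 66420 − 385(119) = 20605.
Ed = (dq/dP)·(P/q) = −385 × (119/20605) = -2.2234…

-2.22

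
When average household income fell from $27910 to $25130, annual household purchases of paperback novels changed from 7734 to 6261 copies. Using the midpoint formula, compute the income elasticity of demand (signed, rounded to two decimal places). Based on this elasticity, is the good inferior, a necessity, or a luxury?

2.01; luxury

%ΔQ = (6261 − 7734)/[( 7734 + 6261)/2] = -1473/6997.5 = -0.210503…
%ΔIncome = (25130 − 27910)/[( 27910 + 25130)/2] = -2780/26520 = -0.104826…
E_income = (-1473/6997.5) / (-2780/26520) = 2.0081…
E_income > 1 ⇒ normal good, luxury.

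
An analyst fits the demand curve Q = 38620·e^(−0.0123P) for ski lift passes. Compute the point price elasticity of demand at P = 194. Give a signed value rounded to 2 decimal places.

dQ/dP = −0.0123·Q = -43.6922. At P = 194, Q = 3552.21.
Ed = (dQ/dP)·(P/Q) = (-43.6922) × (194/3552.21) = -2.3862

-2.39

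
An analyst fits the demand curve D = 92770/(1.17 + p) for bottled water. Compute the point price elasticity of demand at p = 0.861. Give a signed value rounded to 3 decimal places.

dD/dp = −92770/(1.17 + p)² = -22489.9. At p = 0.861, D = 45677.
Ed = (dD/dp)·(p/D) = (-22489.9) × (0.861/45677) = -0.42392…

-0.424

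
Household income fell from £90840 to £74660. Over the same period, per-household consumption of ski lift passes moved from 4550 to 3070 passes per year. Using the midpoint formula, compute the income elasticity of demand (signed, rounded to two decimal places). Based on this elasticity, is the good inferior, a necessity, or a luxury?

%ΔQ = (3070 − 4550)/[( 4550 + 3070)/2] = -1480/3810 = -0.388451…
%ΔIncome = (74660 − 90840)/[( 90840 + 74660)/2] = -16180/82750 = -0.195528…
E_income = (-1480/3810) / (-16180/82750) = 1.9866…
E_income > 1 ⇒ normal good, luxury.

1.99; luxury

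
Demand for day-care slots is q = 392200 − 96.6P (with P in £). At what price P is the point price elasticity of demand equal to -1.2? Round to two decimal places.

Ed = −96.6P/(392200 − 96.6P). Set this equal to -1.2:
96.6P = 1.2·(392200 − 96.6P) ⇒ 96.6P(1 + 1.2) = 1.2·392200
P = 1.2·392200 / (96.6·2.2) = 2214.5680…

2214.57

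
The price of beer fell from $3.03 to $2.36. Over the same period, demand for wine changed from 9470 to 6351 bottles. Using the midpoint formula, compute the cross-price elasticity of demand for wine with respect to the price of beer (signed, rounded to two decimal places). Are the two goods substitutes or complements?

1.59; substitutes

%ΔQ_{wine} = (6351 − 9470)/avg = -3119/7910.5 = -0.394286…
%ΔP_{beer} = (2.36 − 3.03)/avg = -0.67/2.695 = -0.248608…
E_cross = (-3119/7910.5) / (-0.67/2.695) = 1.5859…
E_cross > 0 ⇒ the goods are substitutes.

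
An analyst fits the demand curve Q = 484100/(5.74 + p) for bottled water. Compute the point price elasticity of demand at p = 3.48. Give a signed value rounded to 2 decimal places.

-0.38

dQ/dp = −484100/(5.74 + p)² = -5694.73. At p = 3.48, Q = 52505.4.
Ed = (dQ/dp)·(p/Q) = (-5694.73) × (3.48/52505.4) = -0.3774…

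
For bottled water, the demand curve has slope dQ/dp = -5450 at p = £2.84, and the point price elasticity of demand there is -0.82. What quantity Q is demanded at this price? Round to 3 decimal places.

Ed = (dQ/dp)·(p/Q) ⇒ Q = (dQ/dp)·p/Ed = (-5450)·2.84/(-0.82) = 18875.60975…

18875.610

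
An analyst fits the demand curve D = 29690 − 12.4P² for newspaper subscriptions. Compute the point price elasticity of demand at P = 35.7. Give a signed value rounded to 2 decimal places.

-2.28

dD/dP = −2·12.4·P = -885.36. At P = 35.7, D = 13886.324.
Ed = (dD/dP)·(P/D) = (-885.36) × (35.7/13886.324) = -2.2761…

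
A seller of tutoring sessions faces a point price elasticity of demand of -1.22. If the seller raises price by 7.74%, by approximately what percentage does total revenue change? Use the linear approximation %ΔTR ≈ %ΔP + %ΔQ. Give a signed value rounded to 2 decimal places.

%ΔQ ≈ Ed × %ΔP = (-1.22) × (+7.74%) = -9.4428%
%ΔTR ≈ %ΔP + %ΔQ = (+7.74%) + (-9.4428%) = -1.7028%

-1.70%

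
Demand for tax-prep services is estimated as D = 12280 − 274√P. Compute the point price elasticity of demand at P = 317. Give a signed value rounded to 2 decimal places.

-0.33

dD/dP = −274/(2√P) = -7.69469. At P = 317, D = 7401.57.
Ed = (dD/dP)·(P/D) = (-7.69469) × (317/7401.57) = -0.3295…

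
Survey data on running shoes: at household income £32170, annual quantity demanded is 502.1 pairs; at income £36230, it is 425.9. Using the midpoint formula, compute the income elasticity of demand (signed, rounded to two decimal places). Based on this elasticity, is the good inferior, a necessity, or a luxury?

%ΔQ = (425.9 − 502.1)/[( 502.1 + 425.9)/2] = -76.2/464 = -0.164224…
%ΔIncome = (36230 − 32170)/[( 32170 + 36230)/2] = 4060/34200 = 0.118713…
E_income = (-76.2/464) / (4060/34200) = -1.3833…
E_income < 0 ⇒ inferior good.

-1.38; inferior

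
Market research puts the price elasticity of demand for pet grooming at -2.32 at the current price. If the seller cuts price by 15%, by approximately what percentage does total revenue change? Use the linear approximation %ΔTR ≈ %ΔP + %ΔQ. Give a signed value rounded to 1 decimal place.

+19.8%

%ΔQ ≈ Ed × %ΔP = (-2.32) × (-15%) = +34.8000%
%ΔTR ≈ %ΔP + %ΔQ = (-15%) + (+34.8000%) = +19.8000%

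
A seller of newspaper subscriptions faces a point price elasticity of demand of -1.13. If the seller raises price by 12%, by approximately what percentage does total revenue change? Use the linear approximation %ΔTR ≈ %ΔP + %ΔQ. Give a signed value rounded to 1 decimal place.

%ΔQ ≈ Ed × %ΔP = (-1.13) × (+12%) = -13.5600%
%ΔTR ≈ %ΔP + %ΔQ = (+12%) + (-13.5600%) = -1.5600%

-1.6%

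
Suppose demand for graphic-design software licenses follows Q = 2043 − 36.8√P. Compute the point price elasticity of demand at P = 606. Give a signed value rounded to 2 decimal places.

-0.40

dQ/dP = −36.8/(2√P) = -0.747449. At P = 606, Q = 1137.09.
Ed = (dQ/dP)·(P/Q) = (-0.747449) × (606/1137.09) = -0.3983…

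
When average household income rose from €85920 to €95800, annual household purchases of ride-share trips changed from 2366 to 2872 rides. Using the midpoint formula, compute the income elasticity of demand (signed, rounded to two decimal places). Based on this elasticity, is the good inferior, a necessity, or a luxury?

%ΔQ = (2872 − 2366)/[( 2366 + 2872)/2] = 506/2619 = 0.193203…
%ΔIncome = (95800 − 85920)/[( 85920 + 95800)/2] = 9880/90860 = 0.108738…
E_income = (506/2619) / (9880/90860) = 1.7767…
E_income > 1 ⇒ normal good, luxury.

1.78; luxury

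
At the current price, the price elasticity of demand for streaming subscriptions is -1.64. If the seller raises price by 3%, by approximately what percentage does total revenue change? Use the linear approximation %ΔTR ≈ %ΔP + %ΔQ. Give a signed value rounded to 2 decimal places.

%ΔQ ≈ Ed × %ΔP = (-1.64) × (+3%) = -4.9200%
%ΔTR ≈ %ΔP + %ΔQ = (+3%) + (-4.9200%) = -1.9200%

-1.92%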